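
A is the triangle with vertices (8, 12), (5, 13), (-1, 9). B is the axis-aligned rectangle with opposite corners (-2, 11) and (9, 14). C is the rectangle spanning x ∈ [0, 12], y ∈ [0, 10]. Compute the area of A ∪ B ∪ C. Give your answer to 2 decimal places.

By inclusion–exclusion:
Individual areas: |A| = 9, |B| = 33, |C| = 120.
|A∩B| = 6.
|A∩C| = 0.5833.
|B∩C| = 0 (no overlap).
|A∩B∩C| = 0.
|A ∪ B ∪ C| = 162 − 6.5833 + 0 = 155.42.

155.42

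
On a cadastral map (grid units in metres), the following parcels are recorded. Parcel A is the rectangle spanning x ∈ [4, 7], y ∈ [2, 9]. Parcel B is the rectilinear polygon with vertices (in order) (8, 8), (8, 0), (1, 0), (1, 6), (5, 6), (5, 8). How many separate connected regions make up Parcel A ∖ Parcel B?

Parcel A ∖ Parcel B is a single connected region.

1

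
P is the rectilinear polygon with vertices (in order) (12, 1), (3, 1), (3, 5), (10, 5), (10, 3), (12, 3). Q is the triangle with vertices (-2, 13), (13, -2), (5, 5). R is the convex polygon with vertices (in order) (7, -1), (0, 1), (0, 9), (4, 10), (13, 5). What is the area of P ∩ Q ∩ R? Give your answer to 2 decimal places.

2.68

The intersection is the polygon with vertices (5,5), (6,5), (9.5,1.5), (9.267,1.267).
By the shoelace formula its area is 2.68.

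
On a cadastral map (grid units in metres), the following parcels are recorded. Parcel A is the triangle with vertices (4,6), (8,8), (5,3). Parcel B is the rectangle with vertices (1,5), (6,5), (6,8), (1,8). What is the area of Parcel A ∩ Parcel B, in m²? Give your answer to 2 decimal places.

2.83

The intersection is the polygon with vertices (6,7), (6,5), (4.333,5), (4,6).
By the shoelace formula its area is 2.83.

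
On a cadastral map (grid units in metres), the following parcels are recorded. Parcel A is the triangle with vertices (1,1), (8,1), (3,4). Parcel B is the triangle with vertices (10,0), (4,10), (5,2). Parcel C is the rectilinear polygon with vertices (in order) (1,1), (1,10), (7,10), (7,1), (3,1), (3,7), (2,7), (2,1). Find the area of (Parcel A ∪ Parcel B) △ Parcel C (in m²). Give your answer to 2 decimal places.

|Parcel A ∪ Parcel B| = 28.0068.
|(Parcel A ∪ Parcel B) ∩ Parcel C| = 20.0068.
|(Parcel A ∪ Parcel B) △ Parcel C| = 28.0068 + 48 − 40.0135 = 35.99.

35.99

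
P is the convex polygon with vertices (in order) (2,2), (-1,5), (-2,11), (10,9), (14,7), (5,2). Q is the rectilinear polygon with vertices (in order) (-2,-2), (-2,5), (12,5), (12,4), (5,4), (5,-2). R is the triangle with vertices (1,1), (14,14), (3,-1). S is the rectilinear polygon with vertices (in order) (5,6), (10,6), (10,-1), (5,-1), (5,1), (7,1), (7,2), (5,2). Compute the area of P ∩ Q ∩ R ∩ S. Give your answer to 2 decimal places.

2.03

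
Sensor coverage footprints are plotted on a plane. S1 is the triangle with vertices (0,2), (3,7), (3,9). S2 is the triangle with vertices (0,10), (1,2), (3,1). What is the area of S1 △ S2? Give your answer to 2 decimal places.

|S1| = 3, |S2| = 7.5, |S1∩S2| = 0.6436.
|S1 △ S2| = |S1| + |S2| − 2·|S1∩S2| = 3 + 7.5 − 1.2871 = 9.21.

9.21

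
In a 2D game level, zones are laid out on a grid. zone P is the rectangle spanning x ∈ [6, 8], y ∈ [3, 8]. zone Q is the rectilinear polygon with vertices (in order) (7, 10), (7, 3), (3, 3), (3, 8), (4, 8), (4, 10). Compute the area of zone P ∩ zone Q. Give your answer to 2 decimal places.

5.00

The intersection is the polygon with vertices (6,8), (7,8), (7,3), (6,3).
By the shoelace formula its area is 5.00.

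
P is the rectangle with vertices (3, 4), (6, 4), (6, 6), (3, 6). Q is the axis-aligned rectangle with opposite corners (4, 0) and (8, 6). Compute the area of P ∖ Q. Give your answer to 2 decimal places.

|P∩Q|: x∈[4,6], y∈[4,6] → 2·2 = 4.
|P| = 6.
|P ∖ Q| = |P| − |P∩Q| = 6 − 4 = 2.00.

2.00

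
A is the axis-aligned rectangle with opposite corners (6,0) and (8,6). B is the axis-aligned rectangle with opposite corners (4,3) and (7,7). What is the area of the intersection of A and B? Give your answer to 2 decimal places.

|A∩B|: x∈[6,7], y∈[3,6] → 1·3 = 3.

3.00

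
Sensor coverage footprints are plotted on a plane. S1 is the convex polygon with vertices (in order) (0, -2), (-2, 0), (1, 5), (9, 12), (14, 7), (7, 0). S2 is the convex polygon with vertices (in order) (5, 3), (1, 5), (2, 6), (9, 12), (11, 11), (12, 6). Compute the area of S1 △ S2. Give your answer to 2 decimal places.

58.25

|S1| = 107.5, |S2| = 52.5, |S1∩S2| = 50.875.
|S1 △ S2| = |S1| + |S2| − 2·|S1∩S2| = 107.5 + 52.5 − 101.75 = 58.25.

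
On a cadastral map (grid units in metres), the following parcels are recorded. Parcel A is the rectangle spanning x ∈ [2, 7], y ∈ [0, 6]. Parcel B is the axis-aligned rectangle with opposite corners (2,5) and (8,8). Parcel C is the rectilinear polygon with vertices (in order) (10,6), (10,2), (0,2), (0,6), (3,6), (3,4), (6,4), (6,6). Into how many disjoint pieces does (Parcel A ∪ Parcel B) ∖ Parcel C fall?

(Parcel A ∪ Parcel B) ∖ Parcel C splits into 2 disjoint pieces (area 10, area 18).

2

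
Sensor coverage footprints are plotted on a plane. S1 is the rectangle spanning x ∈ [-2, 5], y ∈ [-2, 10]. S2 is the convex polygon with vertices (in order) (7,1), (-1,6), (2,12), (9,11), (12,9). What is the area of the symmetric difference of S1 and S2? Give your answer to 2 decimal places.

106.00

|S1| = 84, |S2| = 84.5, |S1∩S2| = 31.25.
|S1 △ S2| = |S1| + |S2| − 2·|S1∩S2| = 84 + 84.5 − 62.5 = 106.00.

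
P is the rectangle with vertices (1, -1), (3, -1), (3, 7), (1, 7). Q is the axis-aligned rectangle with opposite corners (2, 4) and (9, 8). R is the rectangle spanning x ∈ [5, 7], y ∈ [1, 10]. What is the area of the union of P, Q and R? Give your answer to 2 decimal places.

By inclusion–exclusion:
Individual areas: |P| = 16, |Q| = 28, |R| = 18.
|P∩Q|: x∈[2,3], y∈[4,7] → 1·3 = 3.
|P∩R| = 0 (no overlap).
|Q∩R|: x∈[5,7], y∈[4,8] → 2·4 = 8.
|P∩Q∩R| = 0.
|P ∪ Q ∪ R| = 62 − 11 + 0 = 51.00.

51.00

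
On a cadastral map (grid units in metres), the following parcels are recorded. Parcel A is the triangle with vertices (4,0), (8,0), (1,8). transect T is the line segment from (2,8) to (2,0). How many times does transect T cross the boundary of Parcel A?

The segment meets the boundary at (2,5.333), (2,6.857).

2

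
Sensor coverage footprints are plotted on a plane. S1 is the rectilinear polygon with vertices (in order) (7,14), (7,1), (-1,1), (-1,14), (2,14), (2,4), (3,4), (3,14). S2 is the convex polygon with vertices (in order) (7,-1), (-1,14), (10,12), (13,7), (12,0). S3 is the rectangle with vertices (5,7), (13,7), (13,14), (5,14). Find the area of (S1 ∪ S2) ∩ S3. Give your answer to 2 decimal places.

37.32

The region (S1 ∪ S2) ∩ S3 is the polygon with vertices (10,12), (13,7), (5,7), (5,14), (7,14), (7,12.546).
By the shoelace formula its area is 37.32.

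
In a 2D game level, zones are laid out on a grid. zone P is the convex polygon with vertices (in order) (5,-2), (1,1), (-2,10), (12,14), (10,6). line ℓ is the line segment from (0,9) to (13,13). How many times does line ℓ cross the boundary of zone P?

The segment meets the boundary at (11.646,12.583).

1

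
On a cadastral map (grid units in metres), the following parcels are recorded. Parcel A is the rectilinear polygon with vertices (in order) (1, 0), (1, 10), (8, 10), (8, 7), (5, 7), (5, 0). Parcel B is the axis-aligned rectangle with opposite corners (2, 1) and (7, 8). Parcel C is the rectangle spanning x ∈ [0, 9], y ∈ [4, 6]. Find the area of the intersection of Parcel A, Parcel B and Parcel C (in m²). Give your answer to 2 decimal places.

The intersection is the polygon with vertices (5,4), (2,4), (2,6), (5,6).
By the shoelace formula its area is 6.00.

6.00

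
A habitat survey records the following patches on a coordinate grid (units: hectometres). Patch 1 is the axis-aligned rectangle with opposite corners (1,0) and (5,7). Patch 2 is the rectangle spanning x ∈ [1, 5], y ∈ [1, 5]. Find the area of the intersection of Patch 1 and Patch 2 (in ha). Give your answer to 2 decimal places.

|Patch 1∩Patch 2|: x∈[1,5], y∈[1,5] → 4·4 = 16.

16.00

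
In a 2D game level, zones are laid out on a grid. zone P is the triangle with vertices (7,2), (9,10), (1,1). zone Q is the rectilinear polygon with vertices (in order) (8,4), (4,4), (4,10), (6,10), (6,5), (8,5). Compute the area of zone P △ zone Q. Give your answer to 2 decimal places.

|zone P| = 23, |zone Q| = 14, |zone P∩zone Q| = 4.625.
|zone P △ zone Q| = |zone P| + |zone Q| − 2·|zone P∩zone Q| = 23 + 14 − 9.25 = 27.75.

27.75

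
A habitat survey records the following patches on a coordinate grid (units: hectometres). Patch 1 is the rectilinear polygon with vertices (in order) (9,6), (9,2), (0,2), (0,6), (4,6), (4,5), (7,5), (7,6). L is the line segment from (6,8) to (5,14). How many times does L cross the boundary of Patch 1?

0

The segment lies entirely outside Patch 1 and never meets its boundary.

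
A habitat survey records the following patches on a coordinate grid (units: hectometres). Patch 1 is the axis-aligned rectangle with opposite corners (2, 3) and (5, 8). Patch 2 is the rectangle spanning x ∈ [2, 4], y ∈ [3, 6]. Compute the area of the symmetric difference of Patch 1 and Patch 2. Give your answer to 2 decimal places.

9.00

|Patch 1∩Patch 2|: x∈[2,4], y∈[3,6] → 2·3 = 6.
|Patch 1 △ Patch 2| = |Patch 1| + |Patch 2| − 2·|Patch 1∩Patch 2| = 15 + 6 − 12 = 9.00.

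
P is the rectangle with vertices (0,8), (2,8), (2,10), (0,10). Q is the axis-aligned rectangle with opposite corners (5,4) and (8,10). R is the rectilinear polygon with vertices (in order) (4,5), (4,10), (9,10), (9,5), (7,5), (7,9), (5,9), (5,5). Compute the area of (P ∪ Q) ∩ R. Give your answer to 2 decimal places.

|P ∪ Q| = 22.
|(P ∪ Q) ∩ R| = 7.00.

7.00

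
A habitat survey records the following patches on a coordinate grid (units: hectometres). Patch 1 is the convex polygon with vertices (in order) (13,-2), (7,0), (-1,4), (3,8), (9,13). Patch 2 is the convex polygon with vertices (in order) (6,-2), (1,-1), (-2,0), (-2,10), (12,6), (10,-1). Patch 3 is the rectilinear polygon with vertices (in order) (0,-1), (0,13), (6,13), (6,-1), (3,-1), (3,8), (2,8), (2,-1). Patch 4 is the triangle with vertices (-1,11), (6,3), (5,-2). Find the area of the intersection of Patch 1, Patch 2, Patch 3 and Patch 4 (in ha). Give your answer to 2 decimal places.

10.78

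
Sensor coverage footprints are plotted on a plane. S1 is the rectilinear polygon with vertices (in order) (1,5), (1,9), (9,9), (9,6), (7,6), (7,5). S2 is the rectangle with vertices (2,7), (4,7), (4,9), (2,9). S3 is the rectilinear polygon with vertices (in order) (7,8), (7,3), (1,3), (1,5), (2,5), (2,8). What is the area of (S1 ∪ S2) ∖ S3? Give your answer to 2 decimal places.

15.00

|S1 ∪ S2| = 30.
|(S1 ∪ S2) ∩ S3| = 15.
|(S1 ∪ S2) ∖ S3| = 30 − 15 = 15.00.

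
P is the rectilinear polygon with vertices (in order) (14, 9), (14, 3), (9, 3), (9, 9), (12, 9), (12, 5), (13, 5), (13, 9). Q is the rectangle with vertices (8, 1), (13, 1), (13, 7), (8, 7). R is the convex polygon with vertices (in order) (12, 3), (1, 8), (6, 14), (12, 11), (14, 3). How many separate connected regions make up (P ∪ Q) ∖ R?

2

(P ∪ Q) ∖ R splits into 2 disjoint pieces (area 13.6364, area 4).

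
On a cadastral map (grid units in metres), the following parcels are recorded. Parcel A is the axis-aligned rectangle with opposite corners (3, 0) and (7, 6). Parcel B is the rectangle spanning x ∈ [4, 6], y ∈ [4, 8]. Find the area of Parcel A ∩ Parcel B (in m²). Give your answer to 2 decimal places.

|Parcel A∩Parcel B|: x∈[4,6], y∈[4,6] → 2·2 = 4.

4.00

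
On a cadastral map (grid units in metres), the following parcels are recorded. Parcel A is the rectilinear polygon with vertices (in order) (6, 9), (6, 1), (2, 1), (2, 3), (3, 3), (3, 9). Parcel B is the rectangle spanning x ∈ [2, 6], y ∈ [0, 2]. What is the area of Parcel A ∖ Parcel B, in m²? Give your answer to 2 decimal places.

|Parcel A| = 26, |Parcel A∩Parcel B| = 4.
|Parcel A ∖ Parcel B| = |Parcel A| − |Parcel A∩Parcel B| = 26 − 4 = 22.00.

22.00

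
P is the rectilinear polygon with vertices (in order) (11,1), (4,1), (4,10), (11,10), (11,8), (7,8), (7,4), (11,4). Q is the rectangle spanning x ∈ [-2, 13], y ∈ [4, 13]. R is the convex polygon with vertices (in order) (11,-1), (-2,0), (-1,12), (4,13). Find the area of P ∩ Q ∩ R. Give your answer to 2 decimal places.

15.75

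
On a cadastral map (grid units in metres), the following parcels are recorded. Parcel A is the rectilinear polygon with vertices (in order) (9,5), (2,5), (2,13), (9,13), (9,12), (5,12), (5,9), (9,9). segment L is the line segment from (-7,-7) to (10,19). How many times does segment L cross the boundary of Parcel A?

The segment meets the boundary at (6.077,13), (5.423,12), (5,11.353), (2,6.765).

4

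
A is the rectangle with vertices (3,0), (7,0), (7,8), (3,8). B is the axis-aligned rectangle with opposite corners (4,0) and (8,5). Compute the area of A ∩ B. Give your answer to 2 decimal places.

|A∩B|: x∈[4,7], y∈[0,5] → 3·5 = 15.

15.00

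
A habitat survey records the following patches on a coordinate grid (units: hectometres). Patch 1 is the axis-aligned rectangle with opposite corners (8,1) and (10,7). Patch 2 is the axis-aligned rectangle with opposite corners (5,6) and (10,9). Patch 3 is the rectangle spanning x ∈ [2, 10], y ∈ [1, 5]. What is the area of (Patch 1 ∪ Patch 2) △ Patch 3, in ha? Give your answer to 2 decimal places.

|Patch 1 ∪ Patch 2| = 25.
|(Patch 1 ∪ Patch 2) ∩ Patch 3| = 8.
|(Patch 1 ∪ Patch 2) △ Patch 3| = 25 + 32 − 16 = 41.00.

41.00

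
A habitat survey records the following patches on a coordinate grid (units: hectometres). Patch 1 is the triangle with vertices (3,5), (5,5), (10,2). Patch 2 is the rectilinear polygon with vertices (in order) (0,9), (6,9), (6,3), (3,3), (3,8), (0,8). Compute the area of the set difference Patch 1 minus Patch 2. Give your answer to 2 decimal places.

1.37

|Patch 1| = 3, |Patch 1∩Patch 2| = 1.6286.
|Patch 1 ∖ Patch 2| = |Patch 1| − |Patch 1∩Patch 2| = 3 − 1.6286 = 1.37.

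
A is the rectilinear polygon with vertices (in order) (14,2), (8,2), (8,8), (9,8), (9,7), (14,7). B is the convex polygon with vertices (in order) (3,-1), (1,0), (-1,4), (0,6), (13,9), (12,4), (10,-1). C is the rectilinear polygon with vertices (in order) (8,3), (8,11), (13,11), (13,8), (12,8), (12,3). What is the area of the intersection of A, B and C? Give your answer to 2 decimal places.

16.75

The intersection is the polygon with vertices (8,7.846), (8.667,8), (9,8), (9,7), (12,7), (12,4), (11.6,3), (8,3).
By the shoelace formula its area is 16.75.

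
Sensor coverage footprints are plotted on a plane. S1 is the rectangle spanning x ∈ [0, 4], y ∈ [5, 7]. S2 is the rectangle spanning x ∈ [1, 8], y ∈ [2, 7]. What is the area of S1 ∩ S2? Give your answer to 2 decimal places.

|S1∩S2|: x∈[1,4], y∈[5,7] → 3·2 = 6.

6.00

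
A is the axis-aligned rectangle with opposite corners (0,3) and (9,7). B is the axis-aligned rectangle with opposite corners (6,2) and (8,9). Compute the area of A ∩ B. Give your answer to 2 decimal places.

8.00

|A∩B|: x∈[6,8], y∈[3,7] → 2·4 = 8.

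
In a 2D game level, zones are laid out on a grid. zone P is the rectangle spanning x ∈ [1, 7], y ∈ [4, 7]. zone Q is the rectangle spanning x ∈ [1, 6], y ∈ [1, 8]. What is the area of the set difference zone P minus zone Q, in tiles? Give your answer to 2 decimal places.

|zone P∩zone Q|: x∈[1,6], y∈[4,7] → 5·3 = 15.
|zone P| = 18.
|zone P ∖ zone Q| = |zone P| − |zone P∩zone Q| = 18 − 15 = 3.00.

3.00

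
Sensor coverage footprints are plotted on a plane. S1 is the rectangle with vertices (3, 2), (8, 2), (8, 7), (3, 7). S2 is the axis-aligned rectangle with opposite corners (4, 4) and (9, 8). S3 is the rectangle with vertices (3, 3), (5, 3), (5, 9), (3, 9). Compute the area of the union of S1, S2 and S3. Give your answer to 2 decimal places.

By inclusion–exclusion:
Individual areas: |S1| = 25, |S2| = 20, |S3| = 12.
|S1∩S2|: x∈[4,8], y∈[4,7] → 4·3 = 12.
|S1∩S3|: x∈[3,5], y∈[3,7] → 2·4 = 8.
|S2∩S3|: x∈[4,5], y∈[4,8] → 1·4 = 4.
|S1∩S2∩S3| = 3.
|S1 ∪ S2 ∪ S3| = 57 − 24 + 3 = 36.00.

36.00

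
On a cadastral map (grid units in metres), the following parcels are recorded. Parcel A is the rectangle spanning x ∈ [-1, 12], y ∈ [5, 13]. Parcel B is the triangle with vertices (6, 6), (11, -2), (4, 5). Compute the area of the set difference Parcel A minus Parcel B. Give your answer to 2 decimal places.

102.69

|Parcel A| = 104, |Parcel A∩Parcel B| = 1.3125.
|Parcel A ∖ Parcel B| = |Parcel A| − |Parcel A∩Parcel B| = 104 − 1.3125 = 102.69.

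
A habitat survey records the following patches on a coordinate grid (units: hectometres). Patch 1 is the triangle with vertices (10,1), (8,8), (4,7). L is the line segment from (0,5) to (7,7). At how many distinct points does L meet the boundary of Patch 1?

The segment meets the boundary at (4.667,6.333).

1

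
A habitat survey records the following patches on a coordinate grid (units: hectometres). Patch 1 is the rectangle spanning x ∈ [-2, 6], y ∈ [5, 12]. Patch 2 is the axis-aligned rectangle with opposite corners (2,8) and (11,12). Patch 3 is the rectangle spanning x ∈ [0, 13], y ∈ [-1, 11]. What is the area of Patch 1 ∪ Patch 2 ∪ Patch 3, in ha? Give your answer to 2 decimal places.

By inclusion–exclusion:
Individual areas: |Patch 1| = 56, |Patch 2| = 36, |Patch 3| = 156.
|Patch 1∩Patch 2|: x∈[2,6], y∈[8,12] → 4·4 = 16.
|Patch 1∩Patch 3|: x∈[0,6], y∈[5,11] → 6·6 = 36.
|Patch 2∩Patch 3|: x∈[2,11], y∈[8,11] → 9·3 = 27.
|Patch 1∩Patch 2∩Patch 3| = 12.
|Patch 1 ∪ Patch 2 ∪ Patch 3| = 248 − 79 + 12 = 181.00.

181.00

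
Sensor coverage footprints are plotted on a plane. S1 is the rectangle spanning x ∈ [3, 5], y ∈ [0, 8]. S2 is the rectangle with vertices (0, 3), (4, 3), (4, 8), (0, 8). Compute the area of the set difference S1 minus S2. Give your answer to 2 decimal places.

|S1∩S2|: x∈[3,4], y∈[3,8] → 1·5 = 5.
|S1| = 16.
|S1 ∖ S2| = |S1| − |S1∩S2| = 16 − 5 = 11.00.

11.00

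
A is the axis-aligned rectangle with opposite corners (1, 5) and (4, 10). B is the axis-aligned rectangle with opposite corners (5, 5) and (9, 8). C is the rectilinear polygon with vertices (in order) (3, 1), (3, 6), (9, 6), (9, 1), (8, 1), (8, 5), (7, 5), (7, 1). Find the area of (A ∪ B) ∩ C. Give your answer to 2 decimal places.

|A ∪ B| = 27.
|(A ∪ B) ∩ C| = 5.00.

5.00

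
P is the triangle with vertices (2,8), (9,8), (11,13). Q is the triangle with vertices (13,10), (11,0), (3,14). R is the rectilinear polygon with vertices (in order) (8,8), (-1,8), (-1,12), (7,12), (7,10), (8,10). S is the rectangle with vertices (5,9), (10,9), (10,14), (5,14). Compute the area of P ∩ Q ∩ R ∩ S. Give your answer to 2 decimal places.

The intersection is the polygon with vertices (5.361,9.867), (7,10.778), (7,10), (8,10), (8,9), (5.857,9).
By the shoelace formula its area is 2.95.

2.95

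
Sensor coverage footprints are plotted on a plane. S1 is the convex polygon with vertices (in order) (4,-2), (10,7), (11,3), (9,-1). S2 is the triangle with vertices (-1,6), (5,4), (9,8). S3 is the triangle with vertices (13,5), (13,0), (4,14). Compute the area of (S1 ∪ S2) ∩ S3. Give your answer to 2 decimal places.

|S1 ∪ S2| = 41.5.
|(S1 ∪ S2) ∩ S3| = 2.29.

2.29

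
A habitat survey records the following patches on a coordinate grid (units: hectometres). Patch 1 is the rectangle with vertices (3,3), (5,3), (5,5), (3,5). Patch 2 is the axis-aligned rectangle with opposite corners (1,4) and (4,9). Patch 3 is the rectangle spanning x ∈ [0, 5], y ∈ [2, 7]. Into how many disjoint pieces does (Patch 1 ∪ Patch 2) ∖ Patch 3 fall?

1

(Patch 1 ∪ Patch 2) ∖ Patch 3 is a single connected region.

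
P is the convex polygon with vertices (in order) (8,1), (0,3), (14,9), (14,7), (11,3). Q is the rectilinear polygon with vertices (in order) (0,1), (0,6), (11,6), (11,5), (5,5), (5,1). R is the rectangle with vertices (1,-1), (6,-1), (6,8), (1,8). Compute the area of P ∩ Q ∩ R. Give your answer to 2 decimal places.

8.50

The intersection is the polygon with vertices (6,5.571), (6,5), (5,5), (5,1.75), (1,2.75), (1,3.429).
By the shoelace formula its area is 8.50.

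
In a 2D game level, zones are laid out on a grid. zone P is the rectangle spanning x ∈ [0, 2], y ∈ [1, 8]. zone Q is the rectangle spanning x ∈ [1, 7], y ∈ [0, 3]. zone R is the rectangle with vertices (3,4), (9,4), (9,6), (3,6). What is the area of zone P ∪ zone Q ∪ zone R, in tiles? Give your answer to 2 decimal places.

42.00

By inclusion–exclusion:
Individual areas: |zone P| = 14, |zone Q| = 18, |zone R| = 12.
|zone P∩zone Q|: x∈[1,2], y∈[1,3] → 1·2 = 2.
|zone P∩zone R| = 0 (no overlap).
|zone Q∩zone R| = 0 (no overlap).
|zone P∩zone Q∩zone R| = 0.
|zone P ∪ zone Q ∪ zone R| = 44 − 2 + 0 = 42.00.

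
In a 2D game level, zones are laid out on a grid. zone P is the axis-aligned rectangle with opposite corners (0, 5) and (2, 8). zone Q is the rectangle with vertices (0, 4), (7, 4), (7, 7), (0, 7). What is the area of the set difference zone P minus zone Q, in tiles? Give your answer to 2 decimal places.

|zone P∩zone Q|: x∈[0,2], y∈[5,7] → 2·2 = 4.
|zone P| = 6.
|zone P ∖ zone Q| = |zone P| − |zone P∩zone Q| = 6 − 4 = 2.00.

2.00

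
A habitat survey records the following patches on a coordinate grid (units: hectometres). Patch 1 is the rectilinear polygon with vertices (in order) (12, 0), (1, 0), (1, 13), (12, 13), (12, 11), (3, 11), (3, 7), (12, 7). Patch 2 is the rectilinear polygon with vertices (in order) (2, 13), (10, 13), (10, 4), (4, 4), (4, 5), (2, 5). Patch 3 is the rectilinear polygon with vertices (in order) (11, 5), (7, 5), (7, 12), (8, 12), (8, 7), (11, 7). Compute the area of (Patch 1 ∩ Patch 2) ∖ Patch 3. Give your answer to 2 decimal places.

|Patch 1 ∩ Patch 2| = 42.
|(Patch 1 ∩ Patch 2) ∩ Patch 3| = 7.
|(Patch 1 ∩ Patch 2) ∖ Patch 3| = 42 − 7 = 35.00.

35.00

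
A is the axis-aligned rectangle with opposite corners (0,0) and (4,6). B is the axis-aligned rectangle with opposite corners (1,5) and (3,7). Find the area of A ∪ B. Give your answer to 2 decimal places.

By inclusion–exclusion:
Individual areas: |A| = 24, |B| = 4.
|A∩B|: x∈[1,3], y∈[5,6] → 2·1 = 2.
|A ∪ B| = 28 − 2 = 26.00.

26.00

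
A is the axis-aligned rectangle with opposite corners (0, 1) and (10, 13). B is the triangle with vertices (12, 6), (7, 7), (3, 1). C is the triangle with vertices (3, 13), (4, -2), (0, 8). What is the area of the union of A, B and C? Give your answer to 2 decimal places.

123.01

By inclusion–exclusion:
Individual areas: |A| = 120, |B| = 17, |C| = 25.
|A∩B| = 15.4889.
|A∩C| = 23.5.
|B∩C| = 0.2649.
|A∩B∩C| = 0.2649.
|A ∪ B ∪ C| = 162 − 39.2538 + 0.2649 = 123.01.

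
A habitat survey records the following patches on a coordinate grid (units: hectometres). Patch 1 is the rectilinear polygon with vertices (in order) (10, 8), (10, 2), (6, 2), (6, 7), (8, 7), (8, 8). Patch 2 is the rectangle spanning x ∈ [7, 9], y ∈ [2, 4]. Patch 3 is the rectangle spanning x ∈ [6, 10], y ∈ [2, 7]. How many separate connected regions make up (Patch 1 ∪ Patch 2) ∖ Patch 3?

(Patch 1 ∪ Patch 2) ∖ Patch 3 is a single connected region.

1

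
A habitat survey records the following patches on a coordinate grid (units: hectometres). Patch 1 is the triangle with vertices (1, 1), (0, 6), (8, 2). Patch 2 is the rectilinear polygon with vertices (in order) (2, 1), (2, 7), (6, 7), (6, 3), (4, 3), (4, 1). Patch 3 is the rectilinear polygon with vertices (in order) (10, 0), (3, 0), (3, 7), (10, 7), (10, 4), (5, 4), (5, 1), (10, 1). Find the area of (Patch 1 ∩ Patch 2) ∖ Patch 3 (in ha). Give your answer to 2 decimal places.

3.79

|Patch 1 ∩ Patch 2| = 7.4286.
|(Patch 1 ∩ Patch 2) ∩ Patch 3| = 3.6429.
|(Patch 1 ∩ Patch 2) ∖ Patch 3| = 7.4286 − 3.6429 = 3.79.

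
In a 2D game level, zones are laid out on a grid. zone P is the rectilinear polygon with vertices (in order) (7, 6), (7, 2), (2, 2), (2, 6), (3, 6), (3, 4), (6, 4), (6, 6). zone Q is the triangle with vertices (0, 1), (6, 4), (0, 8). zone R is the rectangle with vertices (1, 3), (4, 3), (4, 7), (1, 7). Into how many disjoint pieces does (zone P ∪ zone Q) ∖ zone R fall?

(zone P ∪ zone Q) ∖ zone R is a single connected region.

1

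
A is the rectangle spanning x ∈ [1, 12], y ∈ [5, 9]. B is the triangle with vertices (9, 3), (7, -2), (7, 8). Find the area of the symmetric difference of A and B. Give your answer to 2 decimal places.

|A| = 44, |B| = 10, |A∩B| = 1.8.
|A △ B| = |A| + |B| − 2·|A∩B| = 44 + 10 − 3.6 = 50.40.

50.40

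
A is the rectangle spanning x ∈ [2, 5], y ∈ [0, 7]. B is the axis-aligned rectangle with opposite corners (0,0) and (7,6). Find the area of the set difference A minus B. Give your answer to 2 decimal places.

|A∩B|: x∈[2,5], y∈[0,6] → 3·6 = 18.
|A| = 21.
|A ∖ B| = |A| − |A∩B| = 21 − 18 = 3.00.

3.00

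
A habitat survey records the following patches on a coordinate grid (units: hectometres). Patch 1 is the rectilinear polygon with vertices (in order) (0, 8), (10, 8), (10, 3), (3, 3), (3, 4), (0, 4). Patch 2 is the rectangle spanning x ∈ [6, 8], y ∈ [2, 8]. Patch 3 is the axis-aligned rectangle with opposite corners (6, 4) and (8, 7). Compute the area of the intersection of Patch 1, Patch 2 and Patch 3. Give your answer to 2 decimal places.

The intersection is the polygon with vertices (8,4), (6,4), (6,7), (8,7).
By the shoelace formula its area is 6.00.

6.00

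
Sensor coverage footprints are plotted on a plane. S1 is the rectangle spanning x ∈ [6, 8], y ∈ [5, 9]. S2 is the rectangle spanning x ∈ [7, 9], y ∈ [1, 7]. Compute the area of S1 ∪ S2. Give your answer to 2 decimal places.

By inclusion–exclusion:
Individual areas: |S1| = 8, |S2| = 12.
|S1∩S2|: x∈[7,8], y∈[5,7] → 1·2 = 2.
|S1 ∪ S2| = 20 − 2 = 18.00.

18.00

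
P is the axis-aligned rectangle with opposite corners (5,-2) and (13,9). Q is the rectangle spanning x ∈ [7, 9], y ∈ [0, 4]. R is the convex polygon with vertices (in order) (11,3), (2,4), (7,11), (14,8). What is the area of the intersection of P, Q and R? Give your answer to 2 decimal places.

1.33

The intersection is the polygon with vertices (7,4), (9,4), (9,3.222), (7,3.444).
By the shoelace formula its area is 1.33.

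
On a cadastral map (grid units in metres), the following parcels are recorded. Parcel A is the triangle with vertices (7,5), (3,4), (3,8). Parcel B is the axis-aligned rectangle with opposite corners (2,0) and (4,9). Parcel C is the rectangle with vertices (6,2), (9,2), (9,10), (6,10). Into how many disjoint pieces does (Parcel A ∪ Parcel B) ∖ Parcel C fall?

1

(Parcel A ∪ Parcel B) ∖ Parcel C is a single connected region.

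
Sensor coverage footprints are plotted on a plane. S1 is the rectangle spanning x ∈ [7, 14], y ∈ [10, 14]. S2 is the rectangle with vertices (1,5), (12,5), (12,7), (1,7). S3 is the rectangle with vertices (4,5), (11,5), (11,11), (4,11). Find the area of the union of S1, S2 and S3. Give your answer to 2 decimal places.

By inclusion–exclusion:
Individual areas: |S1| = 28, |S2| = 22, |S3| = 42.
|S1∩S2| = 0 (no overlap).
|S1∩S3|: x∈[7,11], y∈[10,11] → 4·1 = 4.
|S2∩S3|: x∈[4,11], y∈[5,7] → 7·2 = 14.
|S1∩S2∩S3| = 0.
|S1 ∪ S2 ∪ S3| = 92 − 18 + 0 = 74.00.

74.00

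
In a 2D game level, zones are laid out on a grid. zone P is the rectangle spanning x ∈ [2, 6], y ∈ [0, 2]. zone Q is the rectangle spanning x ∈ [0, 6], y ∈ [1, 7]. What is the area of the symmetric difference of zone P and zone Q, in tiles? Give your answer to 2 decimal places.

36.00

|zone P∩zone Q|: x∈[2,6], y∈[1,2] → 4·1 = 4.
|zone P △ zone Q| = |zone P| + |zone Q| − 2·|zone P∩zone Q| = 8 + 36 − 8 = 36.00.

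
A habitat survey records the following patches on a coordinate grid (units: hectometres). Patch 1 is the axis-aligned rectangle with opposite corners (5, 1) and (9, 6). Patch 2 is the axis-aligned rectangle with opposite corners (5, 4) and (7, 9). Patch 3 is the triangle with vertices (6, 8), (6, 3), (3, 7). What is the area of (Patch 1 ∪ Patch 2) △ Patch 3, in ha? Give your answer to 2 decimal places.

|Patch 1 ∪ Patch 2| = 26.
|(Patch 1 ∪ Patch 2) ∩ Patch 3| = 4.1667.
|(Patch 1 ∪ Patch 2) △ Patch 3| = 26 + 7.5 − 8.3333 = 25.17.

25.17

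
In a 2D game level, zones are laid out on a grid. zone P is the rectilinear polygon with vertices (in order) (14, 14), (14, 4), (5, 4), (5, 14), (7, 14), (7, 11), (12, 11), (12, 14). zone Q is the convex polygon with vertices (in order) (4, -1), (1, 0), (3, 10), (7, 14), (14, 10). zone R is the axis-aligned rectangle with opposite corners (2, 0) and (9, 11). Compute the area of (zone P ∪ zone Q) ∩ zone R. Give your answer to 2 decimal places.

63.91

The region (zone P ∪ zone Q) ∩ zone R is the polygon with vertices (8.546,4), (4.909,0), (2,0), (2,5), (3,10), (4,11), (9,11), (9,4).
By the shoelace formula its area is 63.91.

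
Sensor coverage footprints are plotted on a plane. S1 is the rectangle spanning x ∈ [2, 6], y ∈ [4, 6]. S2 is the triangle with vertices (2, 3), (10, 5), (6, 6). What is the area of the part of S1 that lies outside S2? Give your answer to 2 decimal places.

5.33

|S1| = 8, |S1∩S2| = 2.6667.
|S1 ∖ S2| = |S1| − |S1∩S2| = 8 − 2.6667 = 5.33.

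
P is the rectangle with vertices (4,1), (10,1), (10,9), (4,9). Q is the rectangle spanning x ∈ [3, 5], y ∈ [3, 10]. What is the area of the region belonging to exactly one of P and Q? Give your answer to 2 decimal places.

|P∩Q|: x∈[4,5], y∈[3,9] → 1·6 = 6.
|P △ Q| = |P| + |Q| − 2·|P∩Q| = 48 + 14 − 12 = 50.00.

50.00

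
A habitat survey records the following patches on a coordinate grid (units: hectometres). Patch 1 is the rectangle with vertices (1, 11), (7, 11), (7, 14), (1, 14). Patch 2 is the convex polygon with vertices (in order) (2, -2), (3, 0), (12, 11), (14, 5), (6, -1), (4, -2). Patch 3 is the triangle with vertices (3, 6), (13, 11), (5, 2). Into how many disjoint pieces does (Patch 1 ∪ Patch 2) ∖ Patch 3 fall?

(Patch 1 ∪ Patch 2) ∖ Patch 3 splits into 3 disjoint pieces (area 18, area 49.8229, area 0.2088).

3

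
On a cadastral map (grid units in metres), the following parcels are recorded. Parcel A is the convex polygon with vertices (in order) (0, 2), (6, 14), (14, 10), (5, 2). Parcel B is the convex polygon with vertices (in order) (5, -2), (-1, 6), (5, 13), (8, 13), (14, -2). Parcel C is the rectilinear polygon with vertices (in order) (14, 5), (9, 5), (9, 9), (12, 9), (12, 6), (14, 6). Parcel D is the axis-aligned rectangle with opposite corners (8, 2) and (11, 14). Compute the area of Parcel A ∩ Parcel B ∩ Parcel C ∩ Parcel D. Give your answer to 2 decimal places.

The intersection is the polygon with vertices (9,5.556), (9,9), (9.6,9), (10.459,6.853).
By the shoelace formula its area is 3.16.

3.16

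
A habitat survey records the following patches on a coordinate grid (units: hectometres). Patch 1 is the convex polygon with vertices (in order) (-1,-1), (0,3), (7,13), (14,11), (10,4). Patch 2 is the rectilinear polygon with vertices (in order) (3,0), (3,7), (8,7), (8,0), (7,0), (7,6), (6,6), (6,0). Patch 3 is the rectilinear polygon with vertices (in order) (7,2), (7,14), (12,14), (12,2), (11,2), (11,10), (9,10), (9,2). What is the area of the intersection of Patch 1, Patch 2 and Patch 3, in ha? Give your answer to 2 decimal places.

The intersection is the polygon with vertices (7,6), (7,7), (8,7), (8,3.091), (7,2.636).
By the shoelace formula its area is 4.14.

4.14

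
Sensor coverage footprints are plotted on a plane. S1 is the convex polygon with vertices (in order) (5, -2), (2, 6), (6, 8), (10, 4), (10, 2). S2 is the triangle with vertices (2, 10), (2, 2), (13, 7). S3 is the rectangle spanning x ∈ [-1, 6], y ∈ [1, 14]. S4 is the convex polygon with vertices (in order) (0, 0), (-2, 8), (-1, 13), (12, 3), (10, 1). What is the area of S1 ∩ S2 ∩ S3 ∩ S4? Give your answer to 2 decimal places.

The intersection is the polygon with vertices (6,3.818), (3.282,2.583), (2,6), (5.697,7.848), (6,7.615).
By the shoelace formula its area is 13.74.

13.74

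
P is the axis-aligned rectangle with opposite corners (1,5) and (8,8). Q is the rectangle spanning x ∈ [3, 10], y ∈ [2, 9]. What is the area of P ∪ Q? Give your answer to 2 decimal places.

By inclusion–exclusion:
Individual areas: |P| = 21, |Q| = 49.
|P∩Q|: x∈[3,8], y∈[5,8] → 5·3 = 15.
|P ∪ Q| = 70 − 15 = 55.00.

55.00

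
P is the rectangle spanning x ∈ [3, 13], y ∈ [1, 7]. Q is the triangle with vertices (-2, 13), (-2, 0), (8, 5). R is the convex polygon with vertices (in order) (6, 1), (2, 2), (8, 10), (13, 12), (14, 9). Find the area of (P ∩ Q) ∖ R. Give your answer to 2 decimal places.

5.03

|P ∩ Q| = 13.75.
|(P ∩ Q) ∩ R| = 8.724.
|(P ∩ Q) ∖ R| = 13.75 − 8.724 = 5.03.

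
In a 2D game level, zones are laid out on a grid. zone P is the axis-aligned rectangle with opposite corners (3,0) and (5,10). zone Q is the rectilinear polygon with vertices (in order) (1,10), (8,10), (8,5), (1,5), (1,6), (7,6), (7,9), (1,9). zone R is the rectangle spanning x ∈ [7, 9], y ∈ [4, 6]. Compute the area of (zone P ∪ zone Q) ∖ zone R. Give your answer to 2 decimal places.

32.00

|zone P ∪ zone Q| = 33.
|(zone P ∪ zone Q) ∩ zone R| = 1.
|(zone P ∪ zone Q) ∖ zone R| = 33 − 1 = 32.00.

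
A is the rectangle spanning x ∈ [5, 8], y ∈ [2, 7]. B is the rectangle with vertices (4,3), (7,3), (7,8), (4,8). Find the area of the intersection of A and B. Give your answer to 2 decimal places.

8.00

|A∩B|: x∈[5,7], y∈[3,7] → 2·4 = 8.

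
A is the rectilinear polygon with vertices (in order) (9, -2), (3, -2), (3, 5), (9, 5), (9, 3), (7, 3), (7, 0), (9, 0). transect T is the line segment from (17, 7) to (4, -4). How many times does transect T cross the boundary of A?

The segment meets the boundary at (6.364,-2), (8.727,0).

2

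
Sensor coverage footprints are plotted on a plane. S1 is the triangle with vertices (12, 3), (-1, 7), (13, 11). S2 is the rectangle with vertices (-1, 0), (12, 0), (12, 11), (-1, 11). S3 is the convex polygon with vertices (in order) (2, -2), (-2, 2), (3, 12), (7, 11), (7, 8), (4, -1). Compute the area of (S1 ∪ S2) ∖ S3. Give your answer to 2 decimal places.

|S1 ∪ S2| = 146.8571.
|(S1 ∪ S2) ∩ S3| = 64.5833.
|(S1 ∪ S2) ∖ S3| = 146.8571 − 64.5833 = 82.27.

82.27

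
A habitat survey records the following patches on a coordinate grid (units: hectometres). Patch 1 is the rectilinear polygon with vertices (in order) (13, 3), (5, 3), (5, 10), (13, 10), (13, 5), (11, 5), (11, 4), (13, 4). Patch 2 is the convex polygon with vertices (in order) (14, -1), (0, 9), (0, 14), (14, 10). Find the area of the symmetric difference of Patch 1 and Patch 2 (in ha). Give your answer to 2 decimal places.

|Patch 1| = 54, |Patch 2| = 112, |Patch 1∩Patch 2| = 49.8714.
|Patch 1 △ Patch 2| = |Patch 1| + |Patch 2| − 2·|Patch 1∩Patch 2| = 54 + 112 − 99.7429 = 66.26.

66.26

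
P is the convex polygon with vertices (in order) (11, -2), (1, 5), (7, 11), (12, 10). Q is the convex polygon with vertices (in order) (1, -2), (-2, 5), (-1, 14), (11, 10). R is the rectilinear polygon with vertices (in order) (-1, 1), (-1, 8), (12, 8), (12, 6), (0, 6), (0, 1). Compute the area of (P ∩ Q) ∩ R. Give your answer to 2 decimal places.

The region (P ∩ Q) ∩ R is the polygon with vertices (4,8), (9.333,8), (7.667,6), (2,6).
By the shoelace formula its area is 11.00.

11.00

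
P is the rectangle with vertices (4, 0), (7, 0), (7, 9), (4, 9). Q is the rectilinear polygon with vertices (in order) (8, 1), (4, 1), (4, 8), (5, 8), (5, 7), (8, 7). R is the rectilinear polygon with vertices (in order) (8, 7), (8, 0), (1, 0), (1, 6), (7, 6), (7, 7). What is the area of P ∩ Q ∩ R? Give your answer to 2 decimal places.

15.00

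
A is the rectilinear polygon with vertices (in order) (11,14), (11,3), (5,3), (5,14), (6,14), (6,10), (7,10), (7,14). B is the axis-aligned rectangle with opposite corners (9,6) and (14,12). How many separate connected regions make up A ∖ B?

A ∖ B is a single connected region.

1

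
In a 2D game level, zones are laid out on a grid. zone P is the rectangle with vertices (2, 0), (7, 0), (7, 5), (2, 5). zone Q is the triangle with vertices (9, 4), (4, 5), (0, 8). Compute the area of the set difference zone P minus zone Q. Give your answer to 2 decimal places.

24.11

|zone P| = 25, |zone P∩zone Q| = 0.8861.
|zone P ∖ zone Q| = |zone P| − |zone P∩zone Q| = 25 − 0.8861 = 24.11.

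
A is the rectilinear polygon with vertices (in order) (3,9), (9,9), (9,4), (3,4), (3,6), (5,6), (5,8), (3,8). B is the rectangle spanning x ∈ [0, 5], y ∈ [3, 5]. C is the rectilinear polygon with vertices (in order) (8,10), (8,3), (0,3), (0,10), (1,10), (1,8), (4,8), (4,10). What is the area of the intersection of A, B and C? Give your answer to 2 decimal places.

2.00

The intersection is the polygon with vertices (3,5), (5,5), (5,4), (3,4).
By the shoelace formula its area is 2.00.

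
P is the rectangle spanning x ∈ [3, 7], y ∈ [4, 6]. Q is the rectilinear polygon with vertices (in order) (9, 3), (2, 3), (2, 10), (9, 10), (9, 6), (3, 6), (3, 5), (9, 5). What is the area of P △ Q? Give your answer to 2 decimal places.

43.00

|P| = 8, |Q| = 43, |P∩Q| = 4.
|P △ Q| = |P| + |Q| − 2·|P∩Q| = 8 + 43 − 8 = 43.00.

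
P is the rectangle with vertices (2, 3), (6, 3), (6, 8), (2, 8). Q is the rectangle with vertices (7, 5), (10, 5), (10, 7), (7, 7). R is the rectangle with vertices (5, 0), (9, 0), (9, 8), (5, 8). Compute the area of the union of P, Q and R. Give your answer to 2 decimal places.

By inclusion–exclusion:
Individual areas: |P| = 20, |Q| = 6, |R| = 32.
|P∩Q| = 0 (no overlap).
|P∩R|: x∈[5,6], y∈[3,8] → 1·5 = 5.
|Q∩R|: x∈[7,9], y∈[5,7] → 2·2 = 4.
|P∩Q∩R| = 0.
|P ∪ Q ∪ R| = 58 − 9 + 0 = 49.00.

49.00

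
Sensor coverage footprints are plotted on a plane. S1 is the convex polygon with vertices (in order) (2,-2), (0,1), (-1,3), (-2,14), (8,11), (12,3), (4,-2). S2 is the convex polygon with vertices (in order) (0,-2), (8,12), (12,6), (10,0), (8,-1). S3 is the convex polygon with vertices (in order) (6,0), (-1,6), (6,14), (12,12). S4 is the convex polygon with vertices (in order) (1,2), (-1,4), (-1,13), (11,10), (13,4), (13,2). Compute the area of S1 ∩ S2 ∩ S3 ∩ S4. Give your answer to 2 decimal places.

32.74

The intersection is the polygon with vertices (9.75,7.5), (7,2), (3.667,2), (2.74,2.795), (7.375,10.906), (8.143,10.714).
By the shoelace formula its area is 32.74.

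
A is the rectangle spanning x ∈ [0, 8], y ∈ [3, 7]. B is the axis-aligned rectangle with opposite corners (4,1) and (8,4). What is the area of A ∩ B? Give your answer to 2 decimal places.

|A∩B|: x∈[4,8], y∈[3,4] → 4·1 = 4.

4.00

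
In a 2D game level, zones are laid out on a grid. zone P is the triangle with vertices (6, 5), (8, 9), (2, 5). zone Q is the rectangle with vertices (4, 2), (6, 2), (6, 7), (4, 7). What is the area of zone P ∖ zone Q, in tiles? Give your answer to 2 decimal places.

|zone P| = 8, |zone P∩zone Q| = 3.6667.
|zone P ∖ zone Q| = |zone P| − |zone P∩zone Q| = 8 − 3.6667 = 4.33.

4.33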